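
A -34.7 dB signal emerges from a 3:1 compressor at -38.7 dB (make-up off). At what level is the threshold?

Input is 6 dB above T (since output overshoot × R = input overshoot: (-38.7 − T)·3 = -34.7 − T gives T = -40.7 dB).
Check: -40.7 + (-34.7 − (-40.7))/3 = -40.7 + 2 = -38.7 dB. ✓

-40.7 dB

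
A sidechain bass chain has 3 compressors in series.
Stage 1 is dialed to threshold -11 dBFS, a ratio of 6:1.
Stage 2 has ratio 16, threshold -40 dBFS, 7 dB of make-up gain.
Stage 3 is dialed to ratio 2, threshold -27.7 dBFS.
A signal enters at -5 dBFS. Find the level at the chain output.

Stage 1: 6 dB above -11 dBFS, reduced 6:1 to 1 dB above → -10 dBFS.
Stage 2: overshoot 30 dB → 30/16 = 1.875 dB → -38.125 dBFS; +7 dB make-up → -31.125 dBFS.
Stage 3: -31.125 dBFS is at or below the -27.7 dBFS threshold — no compression; output -31.125 dBFS.

-31.125 dBFS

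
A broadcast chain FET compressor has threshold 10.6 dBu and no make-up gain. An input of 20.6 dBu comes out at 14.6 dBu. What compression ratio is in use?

2.5:1

Input overshoot = 20.6 − 10.6 = 10 dB; output overshoot = 14.6 − 10.6 = 4 dB.
Ratio = 10 / 4 = 2.5.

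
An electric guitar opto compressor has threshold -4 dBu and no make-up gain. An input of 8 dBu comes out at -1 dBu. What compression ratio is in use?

Input overshoot = 8 − (-4) = 12 dB; output overshoot = -1 − (-4) = 3 dB.
Ratio = 12 / 3 = 4.

4:1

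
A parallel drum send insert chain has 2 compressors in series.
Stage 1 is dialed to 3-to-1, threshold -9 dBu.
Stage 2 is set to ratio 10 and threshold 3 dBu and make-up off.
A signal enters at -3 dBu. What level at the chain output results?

-7 dBu

Stage 1: overshoot 6 dB → 6/3 = 2 dB → -7 dBu.
Stage 2: -7 dBu is at or below the 3 dBu threshold — no compression; output -7 dBu.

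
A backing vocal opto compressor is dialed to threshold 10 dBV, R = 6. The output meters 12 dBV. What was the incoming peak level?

That's 2 dB above the 10 dBV threshold.
Before 6:1 compression the overshoot was 2 × 6 = 12 dB, so input = 10 + 12 = 22 dBV.

22 dBV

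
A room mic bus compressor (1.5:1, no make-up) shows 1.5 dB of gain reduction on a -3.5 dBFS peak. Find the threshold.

-8 dBFS

Input is 4.5 dB above T (since output overshoot × R = input overshoot: (-5 − T)·1.5 = -3.5 − T gives T = -8 dBFS).
Check: -8 + (-3.5 − (-8))/1.5 = -8 + 3 = -5 dBFS. ✓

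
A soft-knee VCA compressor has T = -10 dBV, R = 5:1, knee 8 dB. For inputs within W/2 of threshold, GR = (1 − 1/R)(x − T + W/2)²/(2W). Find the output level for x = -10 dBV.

-10.8 dBV

x − T + W/2 = -10 − (-10) + 4 = 4.
GR = (1 − 1/5) × 4² / 16 = 0.8 × 16 / 16 = 0.8 dB.
Output = -10 − 0.8 = -10.8 dBV.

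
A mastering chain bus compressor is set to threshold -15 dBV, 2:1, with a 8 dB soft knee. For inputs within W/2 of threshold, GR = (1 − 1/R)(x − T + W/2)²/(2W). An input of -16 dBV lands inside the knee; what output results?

x − T + W/2 = -16 − (-15) + 4 = 3.
GR = (1 − 1/2) × 3² / 16 = 0.5 × 9 / 16 = 0.28125 dB.
Output = -16 − 0.28125 = -16.28125 dBV.

-16.28125 dBV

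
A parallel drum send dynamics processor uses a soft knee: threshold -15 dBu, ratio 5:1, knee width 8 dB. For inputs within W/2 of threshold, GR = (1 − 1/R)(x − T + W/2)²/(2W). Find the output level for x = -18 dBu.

-18.05 dBu

x − T + W/2 = -18 − (-15) + 4 = 1.
GR = (1 − 1/5) × 1² / 16 = 0.8 × 1 / 16 = 0.05 dB.
Output = -18 − 0.05 = -18.05 dBu.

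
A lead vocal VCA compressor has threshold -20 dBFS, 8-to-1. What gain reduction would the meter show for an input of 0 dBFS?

17.5 dB

0 dBFS exceeds the threshold by 20 dB.
A 8:1 ratio leaves 2.5 dB of that excess.
Gain reduction = 20 − 2.5 = 17.5 dB.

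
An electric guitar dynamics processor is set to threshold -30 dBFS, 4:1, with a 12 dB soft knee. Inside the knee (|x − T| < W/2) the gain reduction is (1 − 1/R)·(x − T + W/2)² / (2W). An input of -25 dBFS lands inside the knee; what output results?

x − T + W/2 = -25 − (-30) + 6 = 11.
GR = (1 − 1/4) × 11² / 24 = 0.75 × 121 / 24 = 3.78125 dB.
Output = -25 − 3.78125 = -28.78125 dBFS.

-28.78125 dBFS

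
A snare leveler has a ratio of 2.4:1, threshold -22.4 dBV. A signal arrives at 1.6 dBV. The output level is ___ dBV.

-12.4 dBV

1.6 dBV sits 24 dB over threshold.
2.4:1 compression reduces that to 24/2.4 = 10 dB over.
Output = -22.4 + 10 = -12.4 dBV.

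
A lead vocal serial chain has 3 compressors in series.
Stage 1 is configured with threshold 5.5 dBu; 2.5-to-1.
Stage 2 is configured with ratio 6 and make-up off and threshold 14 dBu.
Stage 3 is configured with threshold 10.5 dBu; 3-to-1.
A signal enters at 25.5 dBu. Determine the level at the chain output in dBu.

Stage 1: 25.5 dBu is 20 dB over 5.5 dBu; at 2.5:1 that becomes 8 dB over, giving 13.5 dBu.
Stage 2: 13.5 dBu ≤ 14 dBu, so stage 2 doesn't engage; output 13.5 dBu.
Stage 3: 13.5 dBu is 3 dB over 10.5 dBu; at 3:1 that becomes 1 dB over, giving 11.5 dBu.

11.5 dBu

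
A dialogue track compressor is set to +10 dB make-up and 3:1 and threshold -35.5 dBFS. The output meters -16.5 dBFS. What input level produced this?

-8.5 dBFS

Before make-up, the level was -16.5 − 10 = -26.5 dBFS.
That's 9 dB above the -35.5 dBFS threshold.
Input overshoot = R × output overshoot = 27 dB → input = -35.5 + 27 = -8.5 dBFS.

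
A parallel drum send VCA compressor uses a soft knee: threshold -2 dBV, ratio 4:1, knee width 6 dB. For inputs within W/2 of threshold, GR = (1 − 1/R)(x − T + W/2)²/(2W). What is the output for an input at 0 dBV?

-1.5625 dBV

x − T + W/2 = 0 − (-2) + 3 = 5.
GR = (1 − 1/4) × 5² / 12 = 0.75 × 25 / 12 = 1.5625 dB.
Output = 0 − 1.5625 = -1.5625 dBV.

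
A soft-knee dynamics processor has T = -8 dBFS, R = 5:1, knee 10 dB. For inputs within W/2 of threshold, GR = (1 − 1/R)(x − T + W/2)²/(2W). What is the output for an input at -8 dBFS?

-9 dBFS

x − T + W/2 = -8 − (-8) + 5 = 5.
GR = (1 − 1/5) × 5² / 20 = 0.8 × 25 / 20 = 1 dB.
Output = -8 − 1 = -9 dBFS.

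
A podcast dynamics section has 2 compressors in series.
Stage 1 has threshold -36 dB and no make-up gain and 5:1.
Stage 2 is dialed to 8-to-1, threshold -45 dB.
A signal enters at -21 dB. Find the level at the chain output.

Stage 1: overshoot 15 dB → 15/5 = 3 dB → -33 dB.
Stage 2: overshoot 12 dB → 12/8 = 1.5 dB → -43.5 dB.

-43.5 dB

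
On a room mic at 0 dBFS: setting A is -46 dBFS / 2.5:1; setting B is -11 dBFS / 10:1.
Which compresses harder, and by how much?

A, by 17.7 dB

A: 46 dB over, compressed to 18.4 dB over, so 27.6 dB of GR.
B: 11 dB over, compressed to 1.1 dB over, so 9.9 dB of GR.
A reduces 17.7 dB more.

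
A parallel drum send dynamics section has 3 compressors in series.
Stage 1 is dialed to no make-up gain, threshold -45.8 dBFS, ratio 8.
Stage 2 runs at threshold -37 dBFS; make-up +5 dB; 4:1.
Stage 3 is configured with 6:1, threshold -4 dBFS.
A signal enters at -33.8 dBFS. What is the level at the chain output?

Stage 1: -33.8 dBFS is 12 dB over -45.8 dBFS; at 8:1 that becomes 1.5 dB over, giving -44.3 dBFS.
Stage 2: -44.3 dBFS ≤ -37 dBFS, so stage 2 doesn't engage; make-up brings it to -39.3 dBFS.
Stage 3: -39.3 dBFS is at or below the -4 dBFS threshold — no compression; output -39.3 dBFS.

-39.3 dBFS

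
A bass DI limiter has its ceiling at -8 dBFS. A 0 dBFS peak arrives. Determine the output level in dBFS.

At ∞:1, everything above -8 dBFS is held at the ceiling.

-8 dBFS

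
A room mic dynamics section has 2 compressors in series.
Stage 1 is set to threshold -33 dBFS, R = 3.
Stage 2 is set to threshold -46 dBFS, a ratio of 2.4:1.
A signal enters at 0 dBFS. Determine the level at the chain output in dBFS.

Stage 1: overshoot 33 dB → 33/3 = 11 dB → -22 dBFS.
Stage 2: overshoot 24 dB → 24/2.4 = 10 dB → -36 dBFS.

-36 dBFS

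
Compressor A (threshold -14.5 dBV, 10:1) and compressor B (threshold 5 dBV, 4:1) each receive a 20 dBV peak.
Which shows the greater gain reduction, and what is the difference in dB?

A: overshoot 34.5 dB → output overshoot 3.45 dB → GR 31.05 dB.
B: overshoot 15 dB → output overshoot 3.75 dB → GR 11.25 dB.
A applies 19.8 dB more gain reduction.

A, by 19.8 dB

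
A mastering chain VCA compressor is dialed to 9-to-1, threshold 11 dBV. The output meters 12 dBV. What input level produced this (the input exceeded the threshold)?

Post-compression overshoot = 12 − 11 = 1 dB.
Undo the ratio: input overshoot = 1 × 9 = 9 dB, giving input = 20 dBV.

20 dBV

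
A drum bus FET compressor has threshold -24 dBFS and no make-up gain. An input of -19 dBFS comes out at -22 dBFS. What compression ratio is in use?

2.5:1

Input overshoot = -19 − (-24) = 5 dB; output overshoot = -22 − (-24) = 2 dB.
Ratio = 5 / 2 = 2.5.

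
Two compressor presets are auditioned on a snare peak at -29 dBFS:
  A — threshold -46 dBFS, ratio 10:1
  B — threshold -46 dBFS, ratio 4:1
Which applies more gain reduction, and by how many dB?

A: 17 dB over, compressed to 1.7 dB over, so 15.3 dB of GR.
B: 17 dB over, compressed to 4.25 dB over, so 12.75 dB of GR.
A applies 2.55 dB more gain reduction.

A, by 2.55 dB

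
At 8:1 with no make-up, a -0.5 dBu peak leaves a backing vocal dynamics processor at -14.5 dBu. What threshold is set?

-16.5 dBu

Gain reduction = -0.5 − (-14.5) = 14 dB; output overshoot = GR / (R − 1) = 14 / 7 = 2 dB.
Threshold = output − output overshoot = -14.5 − 2 = -16.5 dBu.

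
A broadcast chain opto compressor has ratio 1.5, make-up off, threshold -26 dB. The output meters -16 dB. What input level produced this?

-11 dB

Post-compression overshoot = -16 − (-26) = 10 dB.
Before 1.5:1 compression the overshoot was 10 × 1.5 = 15 dB, so input = -26 + 15 = -11 dB.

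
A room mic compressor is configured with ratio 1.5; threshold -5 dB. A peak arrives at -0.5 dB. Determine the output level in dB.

The input is 4.5 dB above the -5 dB threshold.
The 4.5 dB excess becomes 3 dB after 1.5:1 reduction.
That puts the output at -2 dB.

-2 dB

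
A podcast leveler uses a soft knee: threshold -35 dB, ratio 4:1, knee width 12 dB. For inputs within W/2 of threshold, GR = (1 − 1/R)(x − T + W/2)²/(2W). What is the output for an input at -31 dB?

x − T + W/2 = -31 − (-35) + 6 = 10.
GR = (1 − 1/4) × 10² / 24 = 0.75 × 100 / 24 = 3.125 dB.
Output = -31 − 3.125 = -34.125 dB.

-34.125 dB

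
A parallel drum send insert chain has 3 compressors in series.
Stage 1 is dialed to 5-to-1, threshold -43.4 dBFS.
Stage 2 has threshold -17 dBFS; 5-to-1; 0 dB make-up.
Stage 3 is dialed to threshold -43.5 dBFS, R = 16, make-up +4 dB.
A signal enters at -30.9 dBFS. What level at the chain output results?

-39.3375 dBFS

Stage 1: 12.5 dB above -43.4 dBFS, reduced 5:1 to 2.5 dB above → -40.9 dBFS.
Stage 2: -40.9 dBFS is at or below the -17 dBFS threshold — no compression; output -40.9 dBFS.
Stage 3: 2.6 dB above -43.5 dBFS, reduced 16:1 to 0.1625 dB above → -43.3375 dBFS; +4 dB make-up → -39.3375 dBFS.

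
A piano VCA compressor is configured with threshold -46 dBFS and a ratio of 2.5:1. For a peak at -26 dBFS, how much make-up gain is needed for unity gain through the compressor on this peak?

The peak compresses to -46 + 20/2.5 = -38 dBFS.
To reach -26 dBFS requires -26 − (-38) = 12 dB of make-up.

12 dB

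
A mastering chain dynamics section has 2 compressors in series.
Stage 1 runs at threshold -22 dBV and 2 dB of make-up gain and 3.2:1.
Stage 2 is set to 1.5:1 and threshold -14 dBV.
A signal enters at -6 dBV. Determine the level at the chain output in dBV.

-15 dBV

Stage 1: 16 dB above -22 dBV, reduced 3.2:1 to 5 dB above → -17 dBV; +2 dB make-up → -15 dBV.
Stage 2: below threshold (-15 ≤ -14); passes unchanged; output -15 dBV.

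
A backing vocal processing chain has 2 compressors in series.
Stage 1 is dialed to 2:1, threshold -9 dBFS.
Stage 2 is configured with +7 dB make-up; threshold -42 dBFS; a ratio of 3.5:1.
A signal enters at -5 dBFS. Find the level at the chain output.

Stage 1: overshoot 4 dB → 4/2 = 2 dB → -7 dBFS.
Stage 2: overshoot 35 dB → 35/3.5 = 10 dB → -32 dBFS; +7 dB make-up → -25 dBFS.

-25 dBFS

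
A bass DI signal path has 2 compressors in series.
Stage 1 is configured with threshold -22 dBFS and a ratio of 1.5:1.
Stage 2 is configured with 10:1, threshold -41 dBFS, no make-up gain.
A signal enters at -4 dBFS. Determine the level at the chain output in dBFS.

-37.9 dBFS

Stage 1: 18 dB above -22 dBFS, reduced 1.5:1 to 12 dB above → -10 dBFS.
Stage 2: overshoot 31 dB → 31/10 = 3.1 dB → -37.9 dBFS.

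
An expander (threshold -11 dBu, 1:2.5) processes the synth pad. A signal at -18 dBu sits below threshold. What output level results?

Undershoot = (-11) − (-18) = 7 dB.
At 1:2.5, that expands to 17.5 dB under threshold.
Output = -11 − 17.5 = -28.5 dBu.

-28.5 dBu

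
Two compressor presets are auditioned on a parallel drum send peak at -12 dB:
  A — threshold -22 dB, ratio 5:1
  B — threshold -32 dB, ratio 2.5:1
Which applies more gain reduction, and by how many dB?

B, by 4 dB

A: overshoot 10 dB → output overshoot 2 dB → GR 8 dB.
B: overshoot 20 dB → output overshoot 8 dB → GR 12 dB.
B reduces 4 dB more.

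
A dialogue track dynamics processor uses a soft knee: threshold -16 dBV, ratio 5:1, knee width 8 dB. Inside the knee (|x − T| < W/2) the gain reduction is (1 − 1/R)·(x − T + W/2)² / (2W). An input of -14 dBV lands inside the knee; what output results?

-15.8 dBV

x − T + W/2 = -14 − (-16) + 4 = 6.
GR = (1 − 1/5) × 6² / 16 = 0.8 × 36 / 16 = 1.8 dB.
Output = -14 − 1.8 = -15.8 dBV.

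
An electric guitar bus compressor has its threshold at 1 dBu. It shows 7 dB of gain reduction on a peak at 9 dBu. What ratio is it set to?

8:1

Input overshoot = 9 − 1 = 8 dB.
Output overshoot = 8 − 7 = 1 dB.
Ratio = input overshoot / output overshoot = 8 / 1 = 8.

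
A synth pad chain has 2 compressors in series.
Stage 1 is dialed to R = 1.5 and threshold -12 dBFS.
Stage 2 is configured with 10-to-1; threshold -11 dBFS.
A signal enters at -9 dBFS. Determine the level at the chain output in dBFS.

Stage 1: 3 dB above -12 dBFS, reduced 1.5:1 to 2 dB above → -10 dBFS.
Stage 2: overshoot 1 dB → 1/10 = 0.1 dB → -10.9 dBFS.

-10.9 dBFS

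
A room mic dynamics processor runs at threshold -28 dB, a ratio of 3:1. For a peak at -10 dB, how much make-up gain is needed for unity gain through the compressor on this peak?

12 dB

The peak compresses to -28 + 18/3 = -22 dB.
To reach -10 dB requires -10 − (-22) = 12 dB of make-up.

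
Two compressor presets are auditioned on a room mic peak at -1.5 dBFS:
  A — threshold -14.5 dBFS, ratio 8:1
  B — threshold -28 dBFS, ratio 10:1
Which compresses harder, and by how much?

B, by 12.475 dB

A: 13 dB over, compressed to 1.625 dB over, so 11.375 dB of GR.
B: 26.5 dB over, compressed to 2.65 dB over, so 23.85 dB of GR.
B reduces 12.475 dB more.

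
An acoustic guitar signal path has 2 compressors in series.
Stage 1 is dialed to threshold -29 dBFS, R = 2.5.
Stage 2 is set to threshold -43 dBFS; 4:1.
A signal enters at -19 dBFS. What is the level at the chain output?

Stage 1: -19 dBFS is 10 dB over -29 dBFS; at 2.5:1 that becomes 4 dB over, giving -25 dBFS.
Stage 2: 18 dB above -43 dBFS, reduced 4:1 to 4.5 dB above → -38.5 dBFS.

-38.5 dBFS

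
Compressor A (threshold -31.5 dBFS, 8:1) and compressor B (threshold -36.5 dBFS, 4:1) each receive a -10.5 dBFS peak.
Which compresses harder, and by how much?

B, by 1.125 dB

A: GR = 21 − 21/8 = 18.375 dB.
B: GR = 26 − 26/4 = 19.5 dB.
B applies 1.125 dB more gain reduction.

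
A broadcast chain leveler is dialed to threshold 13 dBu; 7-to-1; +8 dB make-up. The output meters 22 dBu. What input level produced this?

Stripping the +8 dB make-up gives 14 dBu at the gain stage.
Post-compression overshoot = 14 − 13 = 1 dB.
Before 7:1 compression the overshoot was 1 × 7 = 7 dB, so input = 13 + 7 = 20 dBu.

20 dBu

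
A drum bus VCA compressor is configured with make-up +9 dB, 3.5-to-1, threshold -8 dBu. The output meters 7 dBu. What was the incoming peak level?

Stripping the +9 dB make-up gives -2 dBu at the gain stage.
The compressed level sits -2 − (-8) = 6 dB over threshold.
Before 3.5:1 compression the overshoot was 6 × 3.5 = 21 dB, so input = -8 + 21 = 13 dBu.

13 dBu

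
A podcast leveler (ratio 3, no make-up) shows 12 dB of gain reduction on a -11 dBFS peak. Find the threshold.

-29 dBFS

Gain reduction = -11 − (-23) = 12 dB; output overshoot = GR / (R − 1) = 12 / 2 = 6 dB.
Threshold = output − output overshoot = -23 − 6 = -29 dBFS.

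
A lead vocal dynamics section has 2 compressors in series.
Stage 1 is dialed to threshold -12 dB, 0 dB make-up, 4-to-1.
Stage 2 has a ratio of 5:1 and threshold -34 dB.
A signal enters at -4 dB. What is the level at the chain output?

-29.2 dB

Stage 1: overshoot 8 dB → 8/4 = 2 dB → -10 dB.
Stage 2: overshoot 24 dB → 24/5 = 4.8 dB → -29.2 dB.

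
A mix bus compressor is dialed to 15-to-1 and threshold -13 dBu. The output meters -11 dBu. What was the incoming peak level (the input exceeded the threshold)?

17 dBu

That's 2 dB above the -13 dBu threshold.
Undo the ratio: input overshoot = 2 × 15 = 30 dB, giving input = 17 dBu.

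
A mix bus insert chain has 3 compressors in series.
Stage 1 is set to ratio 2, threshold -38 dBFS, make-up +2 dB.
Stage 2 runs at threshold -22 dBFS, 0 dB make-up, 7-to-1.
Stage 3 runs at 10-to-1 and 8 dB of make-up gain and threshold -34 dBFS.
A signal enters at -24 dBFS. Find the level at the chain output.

-25.5 dBFS

Stage 1: 14 dB above -38 dBFS, reduced 2:1 to 7 dB above → -31 dBFS; +2 dB make-up → -29 dBFS.
Stage 2: -29 dBFS is at or below the -22 dBFS threshold — no compression; output -29 dBFS.
Stage 3: overshoot 5 dB → 5/10 = 0.5 dB → -33.5 dBFS; +8 dB make-up → -25.5 dBFS.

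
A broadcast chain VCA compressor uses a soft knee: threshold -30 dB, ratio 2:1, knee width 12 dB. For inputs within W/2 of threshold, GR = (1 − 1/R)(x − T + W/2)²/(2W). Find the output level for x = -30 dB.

-30.75 dB

x − T + W/2 = -30 − (-30) + 6 = 6.
GR = (1 − 1/2) × 6² / 24 = 0.5 × 36 / 24 = 0.75 dB.
Output = -30 − 0.75 = -30.75 dB.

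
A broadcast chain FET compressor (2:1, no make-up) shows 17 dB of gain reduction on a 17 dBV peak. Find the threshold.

-17 dBV

Let T be the threshold. Output overshoot = (input overshoot)/R, so 0 − T = (17 − T)/2.
2·(0 − T) = 17 − T → 1·T = 0 − 17 = -17.
T = -17/1 = -17 dBV.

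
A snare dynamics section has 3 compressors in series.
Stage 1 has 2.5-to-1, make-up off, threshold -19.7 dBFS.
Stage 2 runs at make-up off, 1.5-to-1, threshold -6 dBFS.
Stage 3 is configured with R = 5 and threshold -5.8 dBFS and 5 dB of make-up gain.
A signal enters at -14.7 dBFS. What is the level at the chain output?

-12.7 dBFS

Stage 1: -14.7 dBFS is 5 dB over -19.7 dBFS; at 2.5:1 that becomes 2 dB over, giving -17.7 dBFS.
Stage 2: -17.7 dBFS is at or below the -6 dBFS threshold — no compression; output -17.7 dBFS.
Stage 3: below threshold (-17.7 ≤ -5.8); passes unchanged; make-up brings it to -12.7 dBFS.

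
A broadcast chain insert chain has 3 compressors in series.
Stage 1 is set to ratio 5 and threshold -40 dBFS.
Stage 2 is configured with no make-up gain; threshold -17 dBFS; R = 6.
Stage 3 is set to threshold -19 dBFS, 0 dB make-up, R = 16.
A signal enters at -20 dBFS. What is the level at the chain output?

-36 dBFS

Stage 1: 20 dB above -40 dBFS, reduced 5:1 to 4 dB above → -36 dBFS.
Stage 2: below threshold (-36 ≤ -17); passes unchanged; output -36 dBFS.
Stage 3: below threshold (-36 ≤ -19); passes unchanged; output -36 dBFS.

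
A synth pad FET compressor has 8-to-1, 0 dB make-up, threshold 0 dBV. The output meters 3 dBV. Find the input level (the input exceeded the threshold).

Post-compression overshoot = 3 − 0 = 3 dB.
Input overshoot = R × output overshoot = 24 dB → input = 0 + 24 = 24 dBV.

24 dBV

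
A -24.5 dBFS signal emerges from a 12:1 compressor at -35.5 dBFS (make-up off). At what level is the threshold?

-36.5 dBFS

Let T be the threshold. Output overshoot = (input overshoot)/R, so -35.5 − T = (-24.5 − T)/12.
12·(-35.5 − T) = -24.5 − T → 11·T = -426 − (-24.5) = -401.5.
T = -401.5/11 = -36.5 dBFS.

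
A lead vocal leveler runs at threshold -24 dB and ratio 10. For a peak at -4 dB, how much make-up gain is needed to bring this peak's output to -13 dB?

The peak compresses to -24 + 20/10 = -22 dB.
To reach -13 dB requires -13 − (-22) = 9 dB of make-up.

9 dB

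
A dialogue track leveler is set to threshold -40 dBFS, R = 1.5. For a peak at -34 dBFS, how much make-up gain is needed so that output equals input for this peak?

2 dB

Overshoot 6 dB → 6/1.5 = 4 dB after compression, so the compressed level is -40 + 4 = -36 dBFS.
Make-up = target − compressed = -34 − (-36) = 2 dB.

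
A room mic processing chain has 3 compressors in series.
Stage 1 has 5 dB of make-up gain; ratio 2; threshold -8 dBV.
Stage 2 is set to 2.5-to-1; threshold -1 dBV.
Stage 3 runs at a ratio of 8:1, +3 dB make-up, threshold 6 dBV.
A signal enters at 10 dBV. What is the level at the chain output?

4.8 dBV

Stage 1: overshoot 18 dB → 18/2 = 9 dB → 1 dBV; +5 dB make-up → 6 dBV.
Stage 2: 7 dB above -1 dBV, reduced 2.5:1 to 2.8 dB above → 1.8 dBV.
Stage 3: 1.8 dBV ≤ 6 dBV, so stage 3 doesn't engage; make-up brings it to 4.8 dBV.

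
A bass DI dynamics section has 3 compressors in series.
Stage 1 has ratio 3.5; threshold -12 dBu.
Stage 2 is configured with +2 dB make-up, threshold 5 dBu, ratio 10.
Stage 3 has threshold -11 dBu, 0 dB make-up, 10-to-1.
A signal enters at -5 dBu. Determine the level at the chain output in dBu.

-10.7 dBu

Stage 1: overshoot 7 dB → 7/3.5 = 2 dB → -10 dBu.
Stage 2: -10 dBu is at or below the 5 dBu threshold — no compression; make-up brings it to -8 dBu.
Stage 3: overshoot 3 dB → 3/10 = 0.3 dB → -10.7 dBu.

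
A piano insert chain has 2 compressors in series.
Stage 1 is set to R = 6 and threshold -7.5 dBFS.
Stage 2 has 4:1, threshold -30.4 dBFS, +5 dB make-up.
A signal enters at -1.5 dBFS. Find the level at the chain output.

-19.425 dBFS

Stage 1: -1.5 dBFS is 6 dB over -7.5 dBFS; at 6:1 that becomes 1 dB over, giving -6.5 dBFS.
Stage 2: -6.5 dBFS is 23.9 dB over -30.4 dBFS; at 4:1 that becomes 5.975 dB over, giving -24.425 dBFS; +5 dB make-up → -19.425 dBFS.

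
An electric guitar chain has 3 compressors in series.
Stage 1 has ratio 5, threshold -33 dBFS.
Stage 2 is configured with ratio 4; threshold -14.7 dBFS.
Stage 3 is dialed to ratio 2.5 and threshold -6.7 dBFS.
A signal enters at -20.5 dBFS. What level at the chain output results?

-30.5 dBFS

Stage 1: 12.5 dB above -33 dBFS, reduced 5:1 to 2.5 dB above → -30.5 dBFS.
Stage 2: -30.5 dBFS ≤ -14.7 dBFS, so stage 2 doesn't engage; output -30.5 dBFS.
Stage 3: -30.5 dBFS is at or below the -6.7 dBFS threshold — no compression; output -30.5 dBFS.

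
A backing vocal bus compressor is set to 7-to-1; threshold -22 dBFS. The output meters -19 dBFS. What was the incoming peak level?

-1 dBFS

That's 3 dB above the -22 dBFS threshold.
Input overshoot = R × output overshoot = 21 dB → input = -22 + 21 = -1 dBFS.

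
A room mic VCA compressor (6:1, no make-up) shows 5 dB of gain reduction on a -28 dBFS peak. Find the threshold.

Gain reduction = -28 − (-33) = 5 dB; output overshoot = GR / (R − 1) = 5 / 5 = 1 dB.
Threshold = output − output overshoot = -33 − 1 = -34 dBFS.

-34 dBFS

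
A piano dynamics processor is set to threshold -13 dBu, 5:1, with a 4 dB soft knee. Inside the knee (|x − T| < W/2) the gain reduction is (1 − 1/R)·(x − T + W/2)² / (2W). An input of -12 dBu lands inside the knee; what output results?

-12.9 dBu

x − T + W/2 = -12 − (-13) + 2 = 3.
GR = (1 − 1/5) × 3² / 8 = 0.8 × 9 / 8 = 0.9 dB.
Output = -12 − 0.9 = -12.9 dBu.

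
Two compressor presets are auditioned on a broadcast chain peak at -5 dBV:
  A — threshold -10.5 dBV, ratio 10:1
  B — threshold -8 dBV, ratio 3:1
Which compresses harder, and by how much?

A, by 2.95 dB

A: overshoot 5.5 dB → output overshoot 0.55 dB → GR 4.95 dB.
B: overshoot 3 dB → output overshoot 1 dB → GR 2 dB.
Difference: 2.95 dB in favour of A.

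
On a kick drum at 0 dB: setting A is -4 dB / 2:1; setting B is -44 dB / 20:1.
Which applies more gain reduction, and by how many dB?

B, by 39.8 dB

A: GR = 4 − 4/2 = 2 dB.
B: GR = 44 − 44/20 = 41.8 dB.
B reduces 39.8 dB more.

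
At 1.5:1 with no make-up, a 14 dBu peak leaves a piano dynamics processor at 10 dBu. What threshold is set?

Input is 12 dB above T (since output overshoot × R = input overshoot: (10 − T)·1.5 = 14 − T gives T = 2 dBu).
Check: 2 + (14 − 2)/1.5 = 2 + 8 = 10 dBu. ✓

2 dBu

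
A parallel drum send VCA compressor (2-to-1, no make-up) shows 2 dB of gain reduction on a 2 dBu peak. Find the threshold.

-2 dBu

Let T be the threshold. Output overshoot = (input overshoot)/R, so 0 − T = (2 − T)/2.
2·(0 − T) = 2 − T → 1·T = 0 − 2 = -2.
T = -2/1 = -2 dBu.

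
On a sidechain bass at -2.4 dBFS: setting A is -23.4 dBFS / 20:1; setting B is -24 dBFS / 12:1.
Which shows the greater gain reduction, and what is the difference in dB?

A, by 0.15 dB

A: GR = 21 − 21/20 = 19.95 dB.
B: GR = 21.6 − 21.6/12 = 19.8 dB.
A reduces 0.15 dB more.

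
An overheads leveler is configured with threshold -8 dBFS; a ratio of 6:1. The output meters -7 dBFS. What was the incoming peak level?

The compressed level sits -7 − (-8) = 1 dB over threshold.
Undo the ratio: input overshoot = 1 × 6 = 6 dB, giving input = -2 dBFS.

-2 dBFS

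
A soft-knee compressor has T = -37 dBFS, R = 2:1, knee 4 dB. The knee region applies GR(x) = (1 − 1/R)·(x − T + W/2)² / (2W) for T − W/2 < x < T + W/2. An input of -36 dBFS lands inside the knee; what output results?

x − T + W/2 = -36 − (-37) + 2 = 3.
GR = (1 − 1/2) × 3² / 8 = 0.5 × 9 / 8 = 0.5625 dB.
Output = -36 − 0.5625 = -36.5625 dBFS.

-36.5625 dBFS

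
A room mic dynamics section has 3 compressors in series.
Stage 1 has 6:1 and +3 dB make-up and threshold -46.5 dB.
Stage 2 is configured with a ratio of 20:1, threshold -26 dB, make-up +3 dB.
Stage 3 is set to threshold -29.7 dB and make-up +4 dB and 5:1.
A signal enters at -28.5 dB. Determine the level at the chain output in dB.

-33.5 dB

Stage 1: -28.5 dB is 18 dB over -46.5 dB; at 6:1 that becomes 3 dB over, giving -43.5 dB; +3 dB make-up → -40.5 dB.
Stage 2: below threshold (-40.5 ≤ -26); passes unchanged; make-up brings it to -37.5 dB.
Stage 3: below threshold (-37.5 ≤ -29.7); passes unchanged; make-up brings it to -33.5 dB.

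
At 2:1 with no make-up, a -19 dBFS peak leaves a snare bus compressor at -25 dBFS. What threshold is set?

-31 dBFS

Input is 12 dB above T (since output overshoot × R = input overshoot: (-25 − T)·2 = -19 − T gives T = -31 dBFS).
Check: -31 + (-19 − (-31))/2 = -31 + 6 = -25 dBFS. ✓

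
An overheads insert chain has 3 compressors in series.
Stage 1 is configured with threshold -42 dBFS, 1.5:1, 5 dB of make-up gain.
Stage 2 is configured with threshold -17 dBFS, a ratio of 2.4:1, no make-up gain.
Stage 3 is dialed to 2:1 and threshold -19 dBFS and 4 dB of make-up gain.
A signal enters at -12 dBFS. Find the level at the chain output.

-14 dBFS

Stage 1: overshoot 30 dB → 30/1.5 = 20 dB → -22 dBFS; +5 dB make-up → -17 dBFS.
Stage 2: below threshold (-17 ≤ -17); passes unchanged; output -17 dBFS.
Stage 3: 2 dB above -19 dBFS, reduced 2:1 to 1 dB above → -18 dBFS; +4 dB make-up → -14 dBFS.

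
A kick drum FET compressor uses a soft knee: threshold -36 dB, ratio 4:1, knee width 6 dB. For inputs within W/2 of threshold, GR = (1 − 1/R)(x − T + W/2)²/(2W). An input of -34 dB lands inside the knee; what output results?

x − T + W/2 = -34 − (-36) + 3 = 5.
GR = (1 − 1/4) × 5² / 12 = 0.75 × 25 / 12 = 1.5625 dB.
Output = -34 − 1.5625 = -35.5625 dB.

-35.5625 dB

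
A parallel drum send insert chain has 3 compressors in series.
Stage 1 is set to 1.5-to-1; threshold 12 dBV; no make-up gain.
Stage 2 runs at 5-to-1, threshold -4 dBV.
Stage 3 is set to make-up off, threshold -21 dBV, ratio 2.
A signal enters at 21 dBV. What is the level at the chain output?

Stage 1: 21 dBV is 9 dB over 12 dBV; at 1.5:1 that becomes 6 dB over, giving 18 dBV.
Stage 2: 22 dB above -4 dBV, reduced 5:1 to 4.4 dB above → 0.4 dBV.
Stage 3: 0.4 dBV is 21.4 dB over -21 dBV; at 2:1 that becomes 10.7 dB over, giving -10.3 dBV.

-10.3 dBV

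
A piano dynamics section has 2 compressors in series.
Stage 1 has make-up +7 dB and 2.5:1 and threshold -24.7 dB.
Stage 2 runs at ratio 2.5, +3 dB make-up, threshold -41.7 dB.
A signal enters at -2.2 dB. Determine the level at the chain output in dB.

-25.5 dB

Stage 1: 22.5 dB above -24.7 dB, reduced 2.5:1 to 9 dB above → -15.7 dB; +7 dB make-up → -8.7 dB.
Stage 2: overshoot 33 dB → 33/2.5 = 13.2 dB → -28.5 dB; +3 dB make-up → -25.5 dB.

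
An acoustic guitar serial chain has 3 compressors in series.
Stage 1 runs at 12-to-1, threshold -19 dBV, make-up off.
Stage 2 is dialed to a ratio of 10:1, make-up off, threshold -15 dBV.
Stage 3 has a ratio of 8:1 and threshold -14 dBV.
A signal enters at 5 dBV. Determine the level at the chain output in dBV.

-17 dBV

Stage 1: 5 dBV is 24 dB over -19 dBV; at 12:1 that becomes 2 dB over, giving -17 dBV.
Stage 2: below threshold (-17 ≤ -15); passes unchanged; output -17 dBV.
Stage 3: -17 dBV ≤ -14 dBV, so stage 3 doesn't engage; output -17 dBV.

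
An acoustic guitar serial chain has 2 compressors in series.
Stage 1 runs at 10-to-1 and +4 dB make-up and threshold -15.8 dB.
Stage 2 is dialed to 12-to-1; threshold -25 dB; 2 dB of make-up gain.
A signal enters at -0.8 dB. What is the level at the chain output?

Stage 1: 15 dB above -15.8 dB, reduced 10:1 to 1.5 dB above → -14.3 dB; +4 dB make-up → -10.3 dB.
Stage 2: overshoot 14.7 dB → 14.7/12 = 1.225 dB → -23.775 dB; +2 dB make-up → -21.775 dB.

-21.775 dB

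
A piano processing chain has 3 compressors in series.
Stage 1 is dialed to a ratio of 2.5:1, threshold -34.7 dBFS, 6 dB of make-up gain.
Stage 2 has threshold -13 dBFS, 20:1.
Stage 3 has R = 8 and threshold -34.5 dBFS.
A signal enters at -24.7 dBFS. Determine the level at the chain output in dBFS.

Stage 1: -24.7 dBFS is 10 dB over -34.7 dBFS; at 2.5:1 that becomes 4 dB over, giving -30.7 dBFS; +6 dB make-up → -24.7 dBFS.
Stage 2: -24.7 dBFS ≤ -13 dBFS, so stage 2 doesn't engage; output -24.7 dBFS.
Stage 3: overshoot 9.8 dB → 9.8/8 = 1.225 dB → -33.275 dBFS.

-33.275 dBFS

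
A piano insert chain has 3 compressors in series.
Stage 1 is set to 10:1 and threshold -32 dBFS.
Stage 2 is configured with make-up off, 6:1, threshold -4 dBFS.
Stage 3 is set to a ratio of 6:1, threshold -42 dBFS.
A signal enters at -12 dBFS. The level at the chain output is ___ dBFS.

-40 dBFS

Stage 1: overshoot 20 dB → 20/10 = 2 dB → -30 dBFS.
Stage 2: -30 dBFS is at or below the -4 dBFS threshold — no compression; output -30 dBFS.
Stage 3: 12 dB above -42 dBFS, reduced 6:1 to 2 dB above → -40 dBFS.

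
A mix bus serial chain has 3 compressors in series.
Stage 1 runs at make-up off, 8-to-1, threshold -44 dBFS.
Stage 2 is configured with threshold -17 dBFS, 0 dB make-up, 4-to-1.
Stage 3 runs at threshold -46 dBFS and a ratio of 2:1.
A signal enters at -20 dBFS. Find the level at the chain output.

Stage 1: overshoot 24 dB → 24/8 = 3 dB → -41 dBFS.
Stage 2: -41 dBFS is at or below the -17 dBFS threshold — no compression; output -41 dBFS.
Stage 3: 5 dB above -46 dBFS, reduced 2:1 to 2.5 dB above → -43.5 dBFS.

-43.5 dBFS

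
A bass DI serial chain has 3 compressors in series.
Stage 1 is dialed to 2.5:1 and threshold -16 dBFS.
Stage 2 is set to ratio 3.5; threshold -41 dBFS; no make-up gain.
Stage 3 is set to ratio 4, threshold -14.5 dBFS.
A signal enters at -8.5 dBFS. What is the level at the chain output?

Stage 1: 7.5 dB above -16 dBFS, reduced 2.5:1 to 3 dB above → -13 dBFS.
Stage 2: 28 dB above -41 dBFS, reduced 3.5:1 to 8 dB above → -33 dBFS.
Stage 3: -33 dBFS is at or below the -14.5 dBFS threshold — no compression; output -33 dBFS.

-33 dBFS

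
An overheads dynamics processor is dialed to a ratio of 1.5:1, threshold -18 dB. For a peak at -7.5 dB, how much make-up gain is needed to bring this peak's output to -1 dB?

Without make-up, output = threshold + overshoot/1.5 = -18 + 7 = -11 dB.
Gap to target: 10 dB.

10 dB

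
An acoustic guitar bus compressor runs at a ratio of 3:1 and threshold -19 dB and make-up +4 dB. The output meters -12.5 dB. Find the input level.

-11.5 dB

Stripping the +4 dB make-up gives -16.5 dB at the gain stage.
The compressed level sits -16.5 − (-19) = 2.5 dB over threshold.
Undo the ratio: input overshoot = 2.5 × 3 = 7.5 dB, giving input = -11.5 dB.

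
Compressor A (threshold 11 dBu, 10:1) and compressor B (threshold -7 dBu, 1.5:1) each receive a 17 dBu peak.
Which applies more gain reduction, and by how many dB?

A: GR = 6 − 6/10 = 5.4 dB.
B: GR = 24 − 24/1.5 = 8 dB.
B applies 2.6 dB more gain reduction.

B, by 2.6 dB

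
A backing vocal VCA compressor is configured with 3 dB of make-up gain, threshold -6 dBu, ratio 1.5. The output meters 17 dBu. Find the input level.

Stripping the +3 dB make-up gives 14 dBu at the gain stage.
Post-compression overshoot = 14 − (-6) = 20 dB.
Before 1.5:1 compression the overshoot was 20 × 1.5 = 30 dB, so input = -6 + 30 = 24 dBu.

24 dBu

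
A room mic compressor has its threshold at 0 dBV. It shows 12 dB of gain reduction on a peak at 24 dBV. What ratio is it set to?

2:1

Input overshoot = 24 − 0 = 24 dB.
Output overshoot = 24 − 12 = 12 dB.
Ratio = input overshoot / output overshoot = 24 / 12 = 2.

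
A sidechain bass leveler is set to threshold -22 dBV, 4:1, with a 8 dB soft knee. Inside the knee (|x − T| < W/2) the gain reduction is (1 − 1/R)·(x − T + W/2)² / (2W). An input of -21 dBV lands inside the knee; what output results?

x − T + W/2 = -21 − (-22) + 4 = 5.
GR = (1 − 1/4) × 5² / 16 = 0.75 × 25 / 16 = 1.171875 dB.
Output = -21 − 1.171875 = -22.171875 dBV.

-22.171875 dBV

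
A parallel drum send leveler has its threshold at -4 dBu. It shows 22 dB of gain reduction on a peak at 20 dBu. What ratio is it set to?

12:1

Input overshoot = 20 − (-4) = 24 dB.
Output overshoot = 24 − 22 = 2 dB.
Ratio = input overshoot / output overshoot = 24 / 2 = 12.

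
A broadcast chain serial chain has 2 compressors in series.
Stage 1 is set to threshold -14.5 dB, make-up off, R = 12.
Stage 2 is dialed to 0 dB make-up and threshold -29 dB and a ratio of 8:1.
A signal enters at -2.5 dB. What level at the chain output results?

Stage 1: 12 dB above -14.5 dB, reduced 12:1 to 1 dB above → -13.5 dB.
Stage 2: 15.5 dB above -29 dB, reduced 8:1 to 1.9375 dB above → -27.0625 dB.

-27.0625 dB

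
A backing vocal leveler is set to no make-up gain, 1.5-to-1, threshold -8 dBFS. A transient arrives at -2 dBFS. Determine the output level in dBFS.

-2 dBFS sits 6 dB over threshold.
The 6 dB excess becomes 4 dB after 1.5:1 reduction.
Output = -8 + 4 = -4 dBFS.

-4 dBFS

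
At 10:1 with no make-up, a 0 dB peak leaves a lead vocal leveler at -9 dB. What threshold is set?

-10 dB

Gain reduction = 0 − (-9) = 9 dB; output overshoot = GR / (R − 1) = 9 / 9 = 1 dB.
Threshold = output − output overshoot = -9 − 1 = -10 dB.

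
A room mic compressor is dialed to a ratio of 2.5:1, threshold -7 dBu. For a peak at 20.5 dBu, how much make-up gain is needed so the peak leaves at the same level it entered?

The peak compresses to -7 + 27.5/2.5 = 4 dBu.
To reach 20.5 dBu requires 20.5 − 4 = 16.5 dB of make-up.

16.5 dB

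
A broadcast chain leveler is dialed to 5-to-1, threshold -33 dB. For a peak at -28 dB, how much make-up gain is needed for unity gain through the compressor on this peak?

4 dB

Without make-up, output = threshold + overshoot/5 = -33 + 1 = -32 dB.
Gap to target: 4 dB.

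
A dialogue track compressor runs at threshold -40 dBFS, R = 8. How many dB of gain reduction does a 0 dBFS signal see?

35 dB

The signal is 40 dB above threshold.
At 8:1, output sits 40/8 = 5 dB above threshold.
So the signal is attenuated by 40 − 5 = 35 dB.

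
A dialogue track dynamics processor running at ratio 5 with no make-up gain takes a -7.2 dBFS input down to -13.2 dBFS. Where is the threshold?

Gain reduction = -7.2 − (-13.2) = 6 dB; output overshoot = GR / (R − 1) = 6 / 4 = 1.5 dB.
Threshold = output − output overshoot = -13.2 − 1.5 = -14.7 dBFS.

-14.7 dBFS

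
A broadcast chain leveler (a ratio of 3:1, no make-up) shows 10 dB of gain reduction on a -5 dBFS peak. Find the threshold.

-20 dBFS

Gain reduction = -5 − (-15) = 10 dB; output overshoot = GR / (R − 1) = 10 / 2 = 5 dB.
Threshold = output − output overshoot = -15 − 5 = -20 dBFS.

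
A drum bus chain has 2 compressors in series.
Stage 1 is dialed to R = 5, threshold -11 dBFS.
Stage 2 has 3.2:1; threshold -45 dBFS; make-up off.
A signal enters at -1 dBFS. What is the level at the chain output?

Stage 1: -1 dBFS is 10 dB over -11 dBFS; at 5:1 that becomes 2 dB over, giving -9 dBFS.
Stage 2: -9 dBFS is 36 dB over -45 dBFS; at 3.2:1 that becomes 11.25 dB over, giving -33.75 dBFS.

-33.75 dBFS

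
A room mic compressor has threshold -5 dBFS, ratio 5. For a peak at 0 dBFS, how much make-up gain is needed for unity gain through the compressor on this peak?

4 dB

The peak compresses to -5 + 5/5 = -4 dBFS.
To reach 0 dBFS requires 0 − (-4) = 4 dB of make-up.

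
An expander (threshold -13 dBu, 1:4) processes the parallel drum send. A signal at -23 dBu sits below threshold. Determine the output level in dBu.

Below threshold, a 1:4 expander applies gain = (4−1)×(T − x) of attenuation.
(4−1) × 10 = 30 dB, so output = -23 − 30 = -53 dBu.

-53 dBu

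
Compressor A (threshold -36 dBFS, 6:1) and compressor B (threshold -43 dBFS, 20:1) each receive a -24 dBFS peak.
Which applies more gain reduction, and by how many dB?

B, by 8.05 dB

A: GR = 12 − 12/6 = 10 dB.
B: GR = 19 − 19/20 = 18.05 dB.
B applies 8.05 dB more gain reduction.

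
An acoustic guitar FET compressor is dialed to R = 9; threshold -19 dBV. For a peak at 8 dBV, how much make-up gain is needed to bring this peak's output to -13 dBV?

Without make-up, output = threshold + overshoot/9 = -19 + 3 = -16 dBV.
Gap to target: 3 dB.

3 dB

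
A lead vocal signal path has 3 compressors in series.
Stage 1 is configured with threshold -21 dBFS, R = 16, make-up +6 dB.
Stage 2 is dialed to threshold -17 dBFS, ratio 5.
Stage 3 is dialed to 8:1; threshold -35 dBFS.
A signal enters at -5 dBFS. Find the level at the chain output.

Stage 1: overshoot 16 dB → 16/16 = 1 dB → -20 dBFS; +6 dB make-up → -14 dBFS.
Stage 2: 3 dB above -17 dBFS, reduced 5:1 to 0.6 dB above → -16.4 dBFS.
Stage 3: overshoot 18.6 dB → 18.6/8 = 2.325 dB → -32.675 dBFS.

-32.675 dBFS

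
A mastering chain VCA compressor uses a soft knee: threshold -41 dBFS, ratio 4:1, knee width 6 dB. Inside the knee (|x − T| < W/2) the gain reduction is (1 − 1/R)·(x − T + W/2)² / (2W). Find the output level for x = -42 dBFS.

x − T + W/2 = -42 − (-41) + 3 = 2.
GR = (1 − 1/4) × 2² / 12 = 0.75 × 4 / 12 = 0.25 dB.
Output = -42 − 0.25 = -42.25 dBFS.

-42.25 dBFS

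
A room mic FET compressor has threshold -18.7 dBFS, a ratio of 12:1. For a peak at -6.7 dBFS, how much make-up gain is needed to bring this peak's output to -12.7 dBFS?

5 dB

Without make-up, output = threshold + overshoot/12 = -18.7 + 1 = -17.7 dBFS.
Gap to target: 5 dB.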